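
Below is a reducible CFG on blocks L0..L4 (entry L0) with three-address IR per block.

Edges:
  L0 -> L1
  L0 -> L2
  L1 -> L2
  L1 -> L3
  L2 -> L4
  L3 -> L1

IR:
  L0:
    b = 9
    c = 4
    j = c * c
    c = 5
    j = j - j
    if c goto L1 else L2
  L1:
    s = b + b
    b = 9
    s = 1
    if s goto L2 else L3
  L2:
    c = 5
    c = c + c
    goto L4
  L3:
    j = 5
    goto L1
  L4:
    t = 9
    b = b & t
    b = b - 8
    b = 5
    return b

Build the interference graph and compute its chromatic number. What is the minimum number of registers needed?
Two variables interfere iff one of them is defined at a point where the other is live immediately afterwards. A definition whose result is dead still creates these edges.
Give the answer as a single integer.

Answer: 3

Derivation:
def/use:
  L0: def={b,c,j} ue=∅
  L1: def={b,s} ue={b}
  L2: def={c} ue=∅
  L3: def={j} ue=∅
  L4: def={b,t} ue={b}

Liveness:
  L0 li=∅ lo={b}
  L1 li={b} lo={b}
  L2 li={b} lo={b}
  L3 li={b} lo={b}
  L4 li={b} lo=∅

Interference:
  b: {c,j,s,t}
  c: {b,j}
  j: {b,c}
  s: {b}
  t: {b}

Colouring:
  clique {b,c,j} ⇒ need ≥ 3
  assign b→c0 c→c1 j→c2 s→c1 t→c1 — no edge inside a register ⇒ χ ≤ 3
  χ = 3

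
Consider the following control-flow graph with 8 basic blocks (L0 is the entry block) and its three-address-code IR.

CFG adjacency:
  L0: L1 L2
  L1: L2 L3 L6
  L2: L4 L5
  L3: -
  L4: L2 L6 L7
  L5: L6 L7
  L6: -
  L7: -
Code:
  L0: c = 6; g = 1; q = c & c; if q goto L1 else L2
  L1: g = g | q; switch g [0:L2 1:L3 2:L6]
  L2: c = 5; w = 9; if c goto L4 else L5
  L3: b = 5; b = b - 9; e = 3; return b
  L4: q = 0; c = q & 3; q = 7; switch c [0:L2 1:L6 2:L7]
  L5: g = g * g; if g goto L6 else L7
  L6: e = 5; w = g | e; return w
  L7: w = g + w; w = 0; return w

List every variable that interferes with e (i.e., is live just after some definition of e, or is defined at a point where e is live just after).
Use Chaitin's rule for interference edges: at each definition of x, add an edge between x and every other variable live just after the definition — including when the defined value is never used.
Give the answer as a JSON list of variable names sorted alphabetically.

def/use:
  L0 def {c,g,q} use ∅
  L1 def {g} use {g,q}
  L2 def {c,w} use ∅
  L3 def {b,e} use ∅
  L4 def {c,q} use ∅
  L5 def {g} use {g}
  L6 def {e,w} use {g}
  L7 def {w} use {g,w}

Liveness:
  L0 li=∅ lo={g,q}
  L1 li={g,q} lo={g}
  L2 li={g} lo={g,w}
  L3 li=∅ lo=∅
  L4 li={g,w} lo={g,w}
  L5 li={g,w} lo={g,w}
  L6 li={g} lo=∅
  L7 li={g,w} lo=∅

Conflict graph:
  b: {e}
  c: {g,q,w}
  e: {b,g}
  g: {c,e,q,w}
  q: {c,g,w}
  w: {c,g,q}

N(e) = ["b", "g"]

Answer: ["b", "g"]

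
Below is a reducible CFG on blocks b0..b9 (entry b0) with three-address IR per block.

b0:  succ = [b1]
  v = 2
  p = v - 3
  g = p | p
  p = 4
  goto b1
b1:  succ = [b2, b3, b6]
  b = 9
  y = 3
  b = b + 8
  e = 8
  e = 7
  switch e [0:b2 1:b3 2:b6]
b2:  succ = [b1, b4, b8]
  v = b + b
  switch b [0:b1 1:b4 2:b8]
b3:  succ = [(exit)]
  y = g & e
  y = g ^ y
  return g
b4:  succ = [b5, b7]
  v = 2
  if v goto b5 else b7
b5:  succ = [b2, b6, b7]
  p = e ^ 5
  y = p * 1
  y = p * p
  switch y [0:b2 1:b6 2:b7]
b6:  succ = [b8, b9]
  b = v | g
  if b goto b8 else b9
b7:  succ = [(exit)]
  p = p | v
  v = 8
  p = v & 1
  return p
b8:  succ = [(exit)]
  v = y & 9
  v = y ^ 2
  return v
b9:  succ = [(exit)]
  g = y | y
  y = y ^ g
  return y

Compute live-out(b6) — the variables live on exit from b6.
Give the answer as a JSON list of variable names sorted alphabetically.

Answer: ["y"]

Working:
Block summaries:
  b0 def {g,p,v} use ∅
  b1 def {b,e,y} use ∅
  b2 def {v} use {b}
  b3 def {y} use {e,g}
  b4 def {v} use ∅
  b5 def {p,y} use {e}
  b6 def {b} use {g,v}
  b7 def {p,v} use {p,v}
  b8 def {v} use {y}
  b9 def {g,y} use {y}

Liveness:
  live b0: ∅→{g,p,v}
  live b1: {g,p,v}→{b,e,g,p,v,y}
  live b2: {b,e,g,p,y}→{b,e,g,p,v,y}
  live b3: {e,g}→∅
  live b4: {b,e,g,p}→{b,e,g,p,v}
  live b5: {b,e,g,v}→{b,e,g,p,v,y}
  live b6: {g,v,y}→{y}
  live b7: {p,v}→∅
  live b8: {y}→∅
  live b9: {y}→∅

live-out(b6) = ["y"]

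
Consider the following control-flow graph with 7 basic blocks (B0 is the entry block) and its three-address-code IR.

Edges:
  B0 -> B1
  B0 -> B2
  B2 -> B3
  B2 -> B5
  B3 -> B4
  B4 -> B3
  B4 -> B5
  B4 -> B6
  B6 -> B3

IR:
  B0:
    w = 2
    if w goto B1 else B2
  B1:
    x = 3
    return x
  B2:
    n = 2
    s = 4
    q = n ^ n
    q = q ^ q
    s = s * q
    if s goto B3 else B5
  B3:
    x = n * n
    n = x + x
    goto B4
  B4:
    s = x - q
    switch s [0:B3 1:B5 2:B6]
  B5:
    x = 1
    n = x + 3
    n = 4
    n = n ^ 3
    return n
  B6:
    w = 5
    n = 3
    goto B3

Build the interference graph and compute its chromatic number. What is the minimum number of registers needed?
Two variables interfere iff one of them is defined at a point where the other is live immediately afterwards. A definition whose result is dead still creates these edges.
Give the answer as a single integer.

Answer: 3

Derivation:
Block summaries:
  B0 def {w} use ∅
  B1 def {x} use ∅
  B2 def {n,q,s} use ∅
  B3 def {n,x} use {n}
  B4 def {s} use {q,x}
  B5 def {n,x} use ∅
  B6 def {n,w} use ∅

Backward fixpoint:
  B0 li=∅ lo=∅
  B1 li=∅ lo=∅
  B2 li=∅ lo={n,q}
  B3 li={n,q} lo={n,q,x}
  B4 li={n,q,x} lo={n,q}
  B5 li=∅ lo=∅
  B6 li={q} lo={n,q}

Interference:
  n — {q,s,x}
  q — {n,s,w,x}
  s — {n,q}
  w — {q}
  x — {n,q}

Registers:
  clique {n,q,s} ⇒ need ≥ 3
  assign n→R1 q→R0 s→R2 w→R1 x→R2 — no edge inside a register ⇒ χ ≤ 3
  χ = 3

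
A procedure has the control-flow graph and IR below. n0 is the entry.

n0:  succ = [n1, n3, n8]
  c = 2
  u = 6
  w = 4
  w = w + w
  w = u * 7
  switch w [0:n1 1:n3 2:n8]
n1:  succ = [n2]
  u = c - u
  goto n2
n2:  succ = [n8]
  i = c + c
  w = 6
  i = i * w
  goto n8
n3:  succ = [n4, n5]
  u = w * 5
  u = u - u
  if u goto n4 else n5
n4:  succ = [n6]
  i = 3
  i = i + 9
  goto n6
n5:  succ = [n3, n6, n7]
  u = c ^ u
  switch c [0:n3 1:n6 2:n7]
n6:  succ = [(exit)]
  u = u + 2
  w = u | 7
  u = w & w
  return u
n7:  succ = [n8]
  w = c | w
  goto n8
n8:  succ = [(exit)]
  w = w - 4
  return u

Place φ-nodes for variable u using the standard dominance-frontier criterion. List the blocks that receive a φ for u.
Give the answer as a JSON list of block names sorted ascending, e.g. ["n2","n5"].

Answer: ["n3", "n6", "n8"]

Analysis:
idom tree: n1←n0 n2←n1 n3←n0 n4←n3 n5←n3 n6←n3 n7←n5 n8←n0
Join-block Dom:
  n3: preds {n0,n5}: {n0} ∩ {n0,n3,n5} = {n0}; idom=n0
  n6: preds {n4,n5}: {n0,n3,n4} ∩ {n0,n3,n5} = {n0,n3}; idom=n3
  n8: preds {n0,n2,n7}: {n0} ∩ {n0,n1,n2} ∩ {n0,n3,n5,n7} = {n0}; idom=n0

Frontier:
  join n3 pred n0: · stop@n0
  join n3 pred n5: n5→n3 stop@n0
  join n6 pred n4: n4 stop@n3
  join n6 pred n5: n5 stop@n3
  join n8 pred n0: · stop@n0
  join n8 pred n2: n2→n1 stop@n0
  join n8 pred n7: n7→n5→n3 stop@n0
  n0: DF=∅
  n1: DF={n8}
  n2: DF={n8}
  n3: DF={n3,n8}
  n4: DF={n6}
  n5: DF={n3,n6,n8}
  n6: DF=∅
  n7: DF={n8}
  n8: DF=∅

φ for u: defs {n0,n1,n3,n5,n6}
  DF⁺ = {n3,n6,n8}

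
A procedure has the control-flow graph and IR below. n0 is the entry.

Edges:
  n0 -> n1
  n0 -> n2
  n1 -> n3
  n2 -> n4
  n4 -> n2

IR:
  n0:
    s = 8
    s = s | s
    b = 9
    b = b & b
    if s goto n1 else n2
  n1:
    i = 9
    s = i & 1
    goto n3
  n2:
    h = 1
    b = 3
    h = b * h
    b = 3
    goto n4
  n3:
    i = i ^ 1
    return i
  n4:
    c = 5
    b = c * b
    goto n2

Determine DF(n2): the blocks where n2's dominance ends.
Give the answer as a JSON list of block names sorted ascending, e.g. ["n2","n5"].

idom tree: n1←n0 n2←n0 n3←n1 n4←n2
Dom at joins:
  n2: preds {n0,n4}: {n0} ∩ {n0,n2,n4} = {n0}; idom=n0

DF walk-up:
  n2←n0: walk · to n0
  n2←n4: walk n4→n2 to n0
  n0 → ∅
  n1 → ∅
  n2 → {n2}
  n3 → ∅
  n4 → {n2}

DF(n2) = ["n2"]

Answer: ["n2"]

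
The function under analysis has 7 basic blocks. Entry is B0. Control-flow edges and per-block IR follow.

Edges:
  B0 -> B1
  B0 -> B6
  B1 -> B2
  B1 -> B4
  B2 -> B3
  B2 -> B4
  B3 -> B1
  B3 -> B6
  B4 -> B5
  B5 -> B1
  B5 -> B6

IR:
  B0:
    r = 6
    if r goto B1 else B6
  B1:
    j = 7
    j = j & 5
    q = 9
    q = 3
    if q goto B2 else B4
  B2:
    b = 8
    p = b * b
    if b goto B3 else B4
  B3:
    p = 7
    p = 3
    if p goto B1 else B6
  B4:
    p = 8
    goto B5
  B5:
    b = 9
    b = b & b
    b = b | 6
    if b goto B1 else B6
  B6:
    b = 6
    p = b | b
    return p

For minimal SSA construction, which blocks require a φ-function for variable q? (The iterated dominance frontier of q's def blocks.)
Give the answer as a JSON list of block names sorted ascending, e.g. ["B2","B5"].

idom tree: B1←B0 B2←B1 B3←B2 B4←B1 B5←B4 B6←B0
Dom at joins:
  B1: preds {B0,B3,B5}: {B0} ∩ {B0,B1,B2,B3} ∩ {B0,B1,B4,B5} = {B0}; idom=B0
  B4: preds {B1,B2}: {B0,B1} ∩ {B0,B1,B2} = {B0,B1}; idom=B1
  B6: preds {B0,B3,B5}: {B0} ∩ {B0,B1,B2,B3} ∩ {B0,B1,B4,B5} = {B0}; idom=B0

Frontier:
  B1←B0: walk · to B0
  B1←B3: walk B3→B2→B1 to B0
  B1←B5: walk B5→B4→B1 to B0
  B4←B1: walk · to B1
  B4←B2: walk B2 to B1
  B6←B0: walk · to B0
  B6←B3: walk B3→B2→B1 to B0
  B6←B5: walk B5→B4→B1 to B0
  B0 → ∅
  B1 → {B1,B6}
  B2 → {B1,B4,B6}
  B3 → {B1,B6}
  B4 → {B1,B6}
  B5 → {B1,B6}
  B6 → ∅

φ for q: defs {B1}
  DF⁺ = {B1,B6}

Answer: ["B1", "B6"]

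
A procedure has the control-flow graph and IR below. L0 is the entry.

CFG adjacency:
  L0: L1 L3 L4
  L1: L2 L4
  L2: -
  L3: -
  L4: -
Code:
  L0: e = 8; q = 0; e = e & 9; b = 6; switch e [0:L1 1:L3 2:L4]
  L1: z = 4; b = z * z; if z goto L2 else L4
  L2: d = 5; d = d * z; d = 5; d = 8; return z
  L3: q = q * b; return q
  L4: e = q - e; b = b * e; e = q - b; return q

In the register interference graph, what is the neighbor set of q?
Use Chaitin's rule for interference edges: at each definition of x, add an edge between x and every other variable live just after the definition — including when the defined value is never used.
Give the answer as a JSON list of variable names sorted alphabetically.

Answer: ["b", "e", "z"]

Working:
Per-block:
  L0: def={b,e,q} ue=∅
  L1: def={b,z} ue=∅
  L2: def={d} ue={z}
  L3: def={q} ue={b,q}
  L4: def={b,e} ue={b,e,q}

Backward fixpoint:
  live L0: ∅→{b,e,q}
  live L1: {e,q}→{b,e,q,z}
  live L2: {z}→∅
  live L3: {b,q}→∅
  live L4: {b,e,q}→∅

Interfere edges:
  b: {e,q,z}
  d: {z}
  e: {b,q,z}
  q: {b,e,z}
  z: {b,d,e,q}

N(q) = ["b", "e", "z"]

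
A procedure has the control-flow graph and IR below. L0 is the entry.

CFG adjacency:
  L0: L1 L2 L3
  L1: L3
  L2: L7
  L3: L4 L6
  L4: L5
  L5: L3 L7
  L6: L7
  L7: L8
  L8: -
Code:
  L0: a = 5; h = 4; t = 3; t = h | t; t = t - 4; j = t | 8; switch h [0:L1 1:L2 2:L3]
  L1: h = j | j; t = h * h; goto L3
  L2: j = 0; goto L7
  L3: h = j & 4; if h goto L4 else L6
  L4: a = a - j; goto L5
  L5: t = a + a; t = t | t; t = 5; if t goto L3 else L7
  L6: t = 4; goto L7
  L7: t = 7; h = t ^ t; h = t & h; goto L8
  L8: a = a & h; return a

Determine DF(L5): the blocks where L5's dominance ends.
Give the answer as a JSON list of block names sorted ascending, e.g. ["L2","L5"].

idom tree: L1←L0 L2←L0 L3←L0 L4←L3 L5←L4 L6←L3 L7←L0 L8←L7
Dom∩ at merges:
  L3: preds {L0,L1,L5}: {L0} ∩ {L0,L1} ∩ {L0,L3,L4,L5} = {L0}; idom=L0
  L7: preds {L2,L5,L6}: {L0,L2} ∩ {L0,L3,L4,L5} ∩ {L0,L3,L6} = {L0}; idom=L0

Frontier:
  join L3 pred L0: · stop@L0
  join L3 pred L1: L1 stop@L0
  join L3 pred L5: L5→L4→L3 stop@L0
  join L7 pred L2: L2 stop@L0
  join L7 pred L5: L5→L4→L3 stop@L0
  join L7 pred L6: L6→L3 stop@L0
  L0 → ∅
  L1 → {L3}
  L2 → {L7}
  L3 → {L3,L7}
  L4 → {L3,L7}
  L5 → {L3,L7}
  L6 → {L7}
  L7 → ∅
  L8 → ∅

DF(L5) = ["L3", "L7"]

Answer: ["L3", "L7"]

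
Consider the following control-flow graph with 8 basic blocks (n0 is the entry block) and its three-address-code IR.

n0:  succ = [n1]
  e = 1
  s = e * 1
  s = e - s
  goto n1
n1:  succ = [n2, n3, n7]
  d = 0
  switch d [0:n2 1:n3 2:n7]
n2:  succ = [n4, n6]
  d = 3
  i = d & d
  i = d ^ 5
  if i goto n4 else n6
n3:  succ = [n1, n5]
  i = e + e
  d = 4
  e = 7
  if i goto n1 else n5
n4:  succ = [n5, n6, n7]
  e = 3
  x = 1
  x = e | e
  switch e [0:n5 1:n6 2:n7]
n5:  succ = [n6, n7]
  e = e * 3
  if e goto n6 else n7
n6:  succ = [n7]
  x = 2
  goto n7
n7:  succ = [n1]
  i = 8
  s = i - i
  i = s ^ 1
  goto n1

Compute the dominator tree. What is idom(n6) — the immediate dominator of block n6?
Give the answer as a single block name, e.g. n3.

idom tree: n1←n0 n2←n1 n3←n1 n4←n2 n5←n1 n6←n1 n7←n1
Dom at joins:
  n1: preds {n0,n3,n7}: {n0} ∩ {n0,n1,n3} ∩ {n0,n1,n7} = {n0}; idom=n0
  n5: preds {n3,n4}: {n0,n1,n3} ∩ {n0,n1,n2,n4} = {n0,n1}; idom=n1
  n6: preds {n2,n4,n5}: {n0,n1,n2} ∩ {n0,n1,n2,n4} ∩ {n0,n1,n5} = {n0,n1}; idom=n1
  n7: preds {n1,n4,n5,n6}: {n0,n1} ∩ {n0,n1,n2,n4} ∩ {n0,n1,n5} ∩ {n0,n1,n6} = {n0,n1}; idom=n1

idom(n6) = n1

Answer: n1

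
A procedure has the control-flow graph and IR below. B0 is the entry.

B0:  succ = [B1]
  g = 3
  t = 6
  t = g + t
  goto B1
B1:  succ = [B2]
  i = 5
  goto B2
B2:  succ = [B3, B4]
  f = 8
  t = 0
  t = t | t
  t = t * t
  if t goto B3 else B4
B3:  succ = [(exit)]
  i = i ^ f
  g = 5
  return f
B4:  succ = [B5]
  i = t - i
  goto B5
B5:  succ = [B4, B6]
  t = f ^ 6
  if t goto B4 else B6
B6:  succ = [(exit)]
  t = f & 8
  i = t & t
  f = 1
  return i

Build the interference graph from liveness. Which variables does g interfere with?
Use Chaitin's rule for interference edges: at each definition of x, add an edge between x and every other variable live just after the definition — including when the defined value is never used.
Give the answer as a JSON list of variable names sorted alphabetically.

Answer: ["f", "t"]

Analysis:
Per-block:
  B0: {g,t} / ∅
  B1: {i} / ∅
  B2: {f,t} / ∅
  B3: {g,i} / {f,i}
  B4: {i} / {i,t}
  B5: {t} / {f}
  B6: {f,i,t} / {f}

Liveness:
  B0: in=∅ out=∅
  B1: in=∅ out={i}
  B2: in={i} out={f,i,t}
  B3: in={f,i} out=∅
  B4: in={f,i,t} out={f,i}
  B5: in={f,i} out={f,i,t}
  B6: in={f} out=∅

Interfere edges:
  f↔{g,i,t}
  g↔{f,t}
  i↔{f,t}
  t↔{f,g,i}

N(g) = ["f", "t"]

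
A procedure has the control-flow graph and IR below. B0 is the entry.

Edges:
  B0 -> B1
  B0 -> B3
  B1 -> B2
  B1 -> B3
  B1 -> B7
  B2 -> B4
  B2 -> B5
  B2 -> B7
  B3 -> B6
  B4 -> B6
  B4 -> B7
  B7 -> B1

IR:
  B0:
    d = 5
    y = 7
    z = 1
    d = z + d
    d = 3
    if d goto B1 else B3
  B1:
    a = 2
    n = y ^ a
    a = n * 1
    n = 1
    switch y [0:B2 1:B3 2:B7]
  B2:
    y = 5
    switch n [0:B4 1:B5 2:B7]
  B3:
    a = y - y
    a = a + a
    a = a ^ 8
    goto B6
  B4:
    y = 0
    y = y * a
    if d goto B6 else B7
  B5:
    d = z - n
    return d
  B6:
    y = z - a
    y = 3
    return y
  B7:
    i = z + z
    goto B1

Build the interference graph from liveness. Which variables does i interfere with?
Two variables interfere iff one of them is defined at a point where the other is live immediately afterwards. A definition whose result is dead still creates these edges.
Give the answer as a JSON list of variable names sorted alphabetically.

Block summaries:
  B0 def {d,y,z} use ∅
  B1 def {a,n} use {y}
  B2 def {y} use {n}
  B3 def {a} use {y}
  B4 def {y} use {a,d}
  B5 def {d} use {n,z}
  B6 def {y} use {a,z}
  B7 def {i} use {z}

Backward fixpoint:
  B0: in=∅ out={d,y,z}
  B1: in={d,y,z} out={a,d,n,y,z}
  B2: in={a,d,n,z} out={a,d,n,y,z}
  B3: in={y,z} out={a,z}
  B4: in={a,d,z} out={a,d,y,z}
  B5: in={n,z} out=∅
  B6: in={a,z} out=∅
  B7: in={d,y,z} out={d,y,z}

Interfere edges:
  a — {d,n,y,z}
  d — {a,i,n,y,z}
  i — {d,y,z}
  n — {a,d,y,z}
  y — {a,d,i,n,z}
  z — {a,d,i,n,y}

N(i) = ["d", "y", "z"]

Answer: ["d", "y", "z"]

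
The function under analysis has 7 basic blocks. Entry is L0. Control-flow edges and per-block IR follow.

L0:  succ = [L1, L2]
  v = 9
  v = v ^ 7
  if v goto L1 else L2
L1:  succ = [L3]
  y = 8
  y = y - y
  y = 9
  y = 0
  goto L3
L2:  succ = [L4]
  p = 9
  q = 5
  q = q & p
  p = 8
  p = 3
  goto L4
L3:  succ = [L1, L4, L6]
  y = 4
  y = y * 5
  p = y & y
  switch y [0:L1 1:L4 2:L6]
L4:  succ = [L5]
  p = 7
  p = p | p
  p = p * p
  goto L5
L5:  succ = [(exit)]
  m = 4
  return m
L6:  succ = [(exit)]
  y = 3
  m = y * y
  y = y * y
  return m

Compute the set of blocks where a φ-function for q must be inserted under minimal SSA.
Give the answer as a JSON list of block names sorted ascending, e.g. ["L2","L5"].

Answer: ["L4"]

Working:
idom tree: L1←L0 L2←L0 L3←L1 L4←L0 L5←L4 L6←L3
Dom∩ at merges:
  L1: preds {L0,L3}: {L0} ∩ {L0,L1,L3} = {L0}; idom=L0
  L4: preds {L2,L3}: {L0,L2} ∩ {L0,L1,L3} = {L0}; idom=L0

DF walk-up:
  L1←L0: walk · to L0
  L1←L3: walk L3→L1 to L0
  L4←L2: walk L2 to L0
  L4←L3: walk L3→L1 to L0
  DF(L0)=∅
  DF(L1)={L1,L4}
  DF(L2)={L4}
  DF(L3)={L1,L4}
  DF(L4)=∅
  DF(L5)=∅
  DF(L6)=∅

φ for q: defs {L2}
  DF⁺ = {L4}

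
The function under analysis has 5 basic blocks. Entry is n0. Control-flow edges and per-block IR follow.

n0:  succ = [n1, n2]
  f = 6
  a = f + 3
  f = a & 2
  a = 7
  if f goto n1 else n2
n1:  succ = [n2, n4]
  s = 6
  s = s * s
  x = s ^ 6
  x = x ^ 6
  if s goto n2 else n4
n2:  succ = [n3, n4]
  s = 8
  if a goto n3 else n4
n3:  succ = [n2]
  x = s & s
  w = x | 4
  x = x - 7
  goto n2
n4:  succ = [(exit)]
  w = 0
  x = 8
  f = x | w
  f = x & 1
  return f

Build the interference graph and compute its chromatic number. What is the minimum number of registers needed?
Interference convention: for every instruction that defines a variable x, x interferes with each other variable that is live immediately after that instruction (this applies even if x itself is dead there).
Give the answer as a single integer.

Answer: 3

Working:
Block summaries:
  n0: {a,f} / ∅
  n1: {s,x} / ∅
  n2: {s} / {a}
  n3: {w,x} / {s}
  n4: {f,w,x} / ∅

Liveness:
  n0 li=∅ lo={a}
  n1 li={a} lo={a}
  n2 li={a} lo={a,s}
  n3 li={a,s} lo={a}
  n4 li=∅ lo=∅

Conflict graph:
  a: {f,s,w,x}
  f: {a,x}
  s: {a,x}
  w: {a,x}
  x: {a,f,s,w}

Chromatic number:
  {a,f,x} pairwise interfere (3-clique) ⇒ χ ≥ 3
  assign a→c0 f→c2 s→c2 w→c2 x→c1 — no edge inside a register ⇒ χ ≤ 3
  χ = 3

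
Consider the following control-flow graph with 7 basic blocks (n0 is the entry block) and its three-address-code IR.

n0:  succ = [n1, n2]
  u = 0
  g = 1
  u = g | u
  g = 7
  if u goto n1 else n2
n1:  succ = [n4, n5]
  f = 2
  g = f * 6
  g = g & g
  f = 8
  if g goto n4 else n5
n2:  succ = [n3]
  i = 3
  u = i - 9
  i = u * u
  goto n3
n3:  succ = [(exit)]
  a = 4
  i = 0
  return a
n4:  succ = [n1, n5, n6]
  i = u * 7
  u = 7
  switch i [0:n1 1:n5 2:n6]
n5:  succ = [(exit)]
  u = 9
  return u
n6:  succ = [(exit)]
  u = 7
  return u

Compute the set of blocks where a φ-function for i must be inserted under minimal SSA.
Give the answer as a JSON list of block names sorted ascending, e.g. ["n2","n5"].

Answer: ["n1", "n5"]

Working:
idom tree: n1←n0 n2←n0 n3←n2 n4←n1 n5←n1 n6←n4
Join-block Dom:
  n1: preds {n0,n4}: {n0} ∩ {n0,n1,n4} = {n0}; idom=n0
  n5: preds {n1,n4}: {n0,n1} ∩ {n0,n1,n4} = {n0,n1}; idom=n1

DF derivation:
  n1←n0: walk · to n0
  n1←n4: walk n4→n1 to n0
  n5←n1: walk · to n1
  n5←n4: walk n4 to n1
  n0: DF=∅
  n1: DF={n1}
  n2: DF=∅
  n3: DF=∅
  n4: DF={n1,n5}
  n5: DF=∅
  n6: DF=∅

φ for i: defs {n2,n3,n4}
  DF⁺ = {n1,n5}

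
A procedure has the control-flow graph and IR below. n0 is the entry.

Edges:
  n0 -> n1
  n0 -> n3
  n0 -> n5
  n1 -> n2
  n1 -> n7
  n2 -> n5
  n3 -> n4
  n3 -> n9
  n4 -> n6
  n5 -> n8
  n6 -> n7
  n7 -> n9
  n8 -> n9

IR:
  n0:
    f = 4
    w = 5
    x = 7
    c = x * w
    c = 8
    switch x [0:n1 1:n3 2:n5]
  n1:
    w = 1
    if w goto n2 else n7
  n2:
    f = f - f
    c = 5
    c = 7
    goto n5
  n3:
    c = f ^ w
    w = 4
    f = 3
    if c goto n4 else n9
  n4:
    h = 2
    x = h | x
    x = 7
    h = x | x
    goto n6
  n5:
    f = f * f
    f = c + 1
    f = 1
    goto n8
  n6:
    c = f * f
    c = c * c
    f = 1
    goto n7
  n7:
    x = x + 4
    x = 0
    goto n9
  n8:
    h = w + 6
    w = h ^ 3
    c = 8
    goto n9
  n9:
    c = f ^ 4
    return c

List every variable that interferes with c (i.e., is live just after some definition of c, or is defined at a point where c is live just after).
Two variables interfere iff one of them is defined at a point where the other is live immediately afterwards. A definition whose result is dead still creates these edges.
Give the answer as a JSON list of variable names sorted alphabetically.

Answer: ["f", "w", "x"]

Derivation:
Block summaries:
  n0 def {c,f,w,x} use ∅
  n1 def {w} use ∅
  n2 def {c,f} use {f}
  n3 def {c,f,w} use {f,w}
  n4 def {h,x} use {x}
  n5 def {f} use {c,f}
  n6 def {c,f} use {f}
  n7 def {x} use {x}
  n8 def {c,h,w} use {w}
  n9 def {c} use {f}

Liveness:
  live n0: ∅→{c,f,w,x}
  live n1: {f,x}→{f,w,x}
  live n2: {f,w}→{c,f,w}
  live n3: {f,w,x}→{f,x}
  live n4: {f,x}→{f,x}
  live n5: {c,f,w}→{f,w}
  live n6: {f,x}→{f,x}
  live n7: {f,x}→{f}
  live n8: {f,w}→{f}
  live n9: {f}→∅

Interference:
  c — {f,w,x}
  f — {c,h,w,x}
  h — {f,x}
  w — {c,f,x}
  x — {c,f,h,w}

N(c) = ["f", "w", "x"]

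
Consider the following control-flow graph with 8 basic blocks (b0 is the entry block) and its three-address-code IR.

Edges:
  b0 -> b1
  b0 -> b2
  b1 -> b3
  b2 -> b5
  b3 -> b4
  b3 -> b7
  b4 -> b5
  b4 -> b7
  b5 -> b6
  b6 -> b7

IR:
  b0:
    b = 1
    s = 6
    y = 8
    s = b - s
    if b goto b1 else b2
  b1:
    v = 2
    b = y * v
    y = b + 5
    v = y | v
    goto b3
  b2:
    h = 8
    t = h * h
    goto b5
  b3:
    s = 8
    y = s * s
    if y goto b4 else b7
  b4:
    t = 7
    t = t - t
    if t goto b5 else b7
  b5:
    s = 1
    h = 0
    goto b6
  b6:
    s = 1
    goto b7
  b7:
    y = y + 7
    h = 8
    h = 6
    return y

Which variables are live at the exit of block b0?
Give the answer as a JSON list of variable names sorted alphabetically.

Per-block:
  b0 def {b,s,y} use ∅
  b1 def {b,v,y} use {y}
  b2 def {h,t} use ∅
  b3 def {s,y} use ∅
  b4 def {t} use ∅
  b5 def {h,s} use ∅
  b6 def {s} use ∅
  b7 def {h,y} use {y}

Live sets:
  b0 li=∅ lo={y}
  b1 li={y} lo=∅
  b2 li={y} lo={y}
  b3 li=∅ lo={y}
  b4 li={y} lo={y}
  b5 li={y} lo={y}
  b6 li={y} lo={y}
  b7 li={y} lo=∅

live-out(b0) = ["y"]

Answer: ["y"]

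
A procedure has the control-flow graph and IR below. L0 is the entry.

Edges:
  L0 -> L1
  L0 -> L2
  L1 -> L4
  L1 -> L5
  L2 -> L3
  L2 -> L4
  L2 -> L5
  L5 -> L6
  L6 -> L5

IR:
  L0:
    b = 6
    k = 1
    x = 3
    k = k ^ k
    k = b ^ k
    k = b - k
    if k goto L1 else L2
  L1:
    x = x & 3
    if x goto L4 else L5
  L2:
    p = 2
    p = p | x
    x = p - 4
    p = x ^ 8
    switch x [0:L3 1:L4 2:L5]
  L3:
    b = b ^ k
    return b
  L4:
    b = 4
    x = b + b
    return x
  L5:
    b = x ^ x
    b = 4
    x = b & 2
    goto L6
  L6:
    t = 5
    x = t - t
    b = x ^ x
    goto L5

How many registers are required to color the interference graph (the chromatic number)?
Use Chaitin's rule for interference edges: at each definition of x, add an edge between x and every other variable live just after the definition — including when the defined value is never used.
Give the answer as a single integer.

Per-block:
  L0: {b,k,x} / ∅
  L1: {x} / {x}
  L2: {p,x} / {x}
  L3: {b} / {b,k}
  L4: {b,x} / ∅
  L5: {b,x} / {x}
  L6: {b,t,x} / ∅

Backward fixpoint:
  L0 li=∅ lo={b,k,x}
  L1 li={x} lo={x}
  L2 li={b,k,x} lo={b,k,x}
  L3 li={b,k} lo=∅
  L4 li=∅ lo=∅
  L5 li={x} lo=∅
  L6 li=∅ lo={x}

Interference:
  b — {k,p,x}
  k — {b,p,x}
  p — {b,k,x}
  t — ∅
  x — {b,k,p}

Registers:
  clique {b,k,p,x} ⇒ need ≥ 4
  4-colouring: R0={b,t}  R1={k}  R2={p}  R3={x}
  χ = 4

Answer: 4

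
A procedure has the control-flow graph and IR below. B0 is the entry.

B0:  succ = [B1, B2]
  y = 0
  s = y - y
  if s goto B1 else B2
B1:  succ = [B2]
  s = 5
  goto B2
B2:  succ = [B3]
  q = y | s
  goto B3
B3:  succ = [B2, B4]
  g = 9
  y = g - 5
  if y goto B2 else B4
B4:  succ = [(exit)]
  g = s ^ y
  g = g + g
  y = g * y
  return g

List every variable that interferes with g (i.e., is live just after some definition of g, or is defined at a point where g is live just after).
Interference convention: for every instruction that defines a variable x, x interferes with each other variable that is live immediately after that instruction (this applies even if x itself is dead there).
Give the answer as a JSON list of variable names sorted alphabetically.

Answer: ["s", "y"]

Analysis:
Per-block:
  B0 def {s,y} use ∅
  B1 def {s} use ∅
  B2 def {q} use {s,y}
  B3 def {g,y} use ∅
  B4 def {g,y} use {s,y}

Backward fixpoint:
  B0: in=∅ out={s,y}
  B1: in={y} out={s,y}
  B2: in={s,y} out={s}
  B3: in={s} out={s,y}
  B4: in={s,y} out=∅

Conflict graph:
  g↔{s,y}
  q↔{s}
  s↔{g,q,y}
  y↔{g,s}

N(g) = ["s", "y"]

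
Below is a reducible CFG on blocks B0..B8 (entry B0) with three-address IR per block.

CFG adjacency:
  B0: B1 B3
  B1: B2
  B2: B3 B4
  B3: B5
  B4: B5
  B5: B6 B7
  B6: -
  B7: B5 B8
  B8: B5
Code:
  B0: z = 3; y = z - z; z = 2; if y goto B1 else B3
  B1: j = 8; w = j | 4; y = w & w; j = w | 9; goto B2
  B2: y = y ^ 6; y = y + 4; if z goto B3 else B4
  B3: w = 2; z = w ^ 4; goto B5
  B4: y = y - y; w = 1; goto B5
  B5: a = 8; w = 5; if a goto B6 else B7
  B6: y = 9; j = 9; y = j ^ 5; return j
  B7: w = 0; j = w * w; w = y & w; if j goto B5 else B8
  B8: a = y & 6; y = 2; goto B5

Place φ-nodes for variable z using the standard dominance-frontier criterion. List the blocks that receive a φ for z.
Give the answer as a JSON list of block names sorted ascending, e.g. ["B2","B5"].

Answer: ["B5"]

Working:
idom tree: B1←B0 B2←B1 B3←B0 B4←B2 B5←B0 B6←B5 B7←B5 B8←B7
Join-block Dom:
  B3: preds {B0,B2}: {B0} ∩ {B0,B1,B2} = {B0}; idom=B0
  B5: preds {B3,B4,B7,B8}: {B0,B3} ∩ {B0,B1,B2,B4} ∩ {B0,B5,B7} ∩ {B0,B5,B7,B8} = {B0}; idom=B0

DF walk-up:
  B3←B0: walk · to B0
  B3←B2: walk B2→B1 to B0
  B5←B3: walk B3 to B0
  B5←B4: walk B4→B2→B1 to B0
  B5←B7: walk B7→B5 to B0
  B5←B8: walk B8→B7→B5 to B0
  DF(B0)=∅
  DF(B1)={B3,B5}
  DF(B2)={B3,B5}
  DF(B3)={B5}
  DF(B4)={B5}
  DF(B5)={B5}
  DF(B6)=∅
  DF(B7)={B5}
  DF(B8)={B5}

φ for z: defs {B0,B3}
  DF⁺ = {B5}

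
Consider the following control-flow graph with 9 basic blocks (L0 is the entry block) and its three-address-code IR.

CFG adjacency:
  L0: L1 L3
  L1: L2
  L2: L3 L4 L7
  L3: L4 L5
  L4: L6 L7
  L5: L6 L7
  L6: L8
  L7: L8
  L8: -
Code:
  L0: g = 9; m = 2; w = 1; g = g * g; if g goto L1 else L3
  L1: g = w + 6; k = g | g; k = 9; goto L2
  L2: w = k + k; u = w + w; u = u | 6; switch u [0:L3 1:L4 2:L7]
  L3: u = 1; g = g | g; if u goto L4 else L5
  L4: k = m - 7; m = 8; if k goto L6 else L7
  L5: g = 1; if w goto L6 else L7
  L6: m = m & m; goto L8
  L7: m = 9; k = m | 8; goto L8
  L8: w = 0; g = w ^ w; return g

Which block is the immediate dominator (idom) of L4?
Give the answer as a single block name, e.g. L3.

Answer: L0

Working:
idom tree: L1←L0 L2←L1 L3←L0 L4←L0 L5←L3 L6←L0 L7←L0 L8←L0
Dom∩ at merges:
  L3: preds {L0,L2}: {L0} ∩ {L0,L1,L2} = {L0}; idom=L0
  L4: preds {L2,L3}: {L0,L1,L2} ∩ {L0,L3} = {L0}; idom=L0
  L6: preds {L4,L5}: {L0,L4} ∩ {L0,L3,L5} = {L0}; idom=L0
  L7: preds {L2,L4,L5}: {L0,L1,L2} ∩ {L0,L4} ∩ {L0,L3,L5} = {L0}; idom=L0
  L8: preds {L6,L7}: {L0,L6} ∩ {L0,L7} = {L0}; idom=L0

idom(L4) = L0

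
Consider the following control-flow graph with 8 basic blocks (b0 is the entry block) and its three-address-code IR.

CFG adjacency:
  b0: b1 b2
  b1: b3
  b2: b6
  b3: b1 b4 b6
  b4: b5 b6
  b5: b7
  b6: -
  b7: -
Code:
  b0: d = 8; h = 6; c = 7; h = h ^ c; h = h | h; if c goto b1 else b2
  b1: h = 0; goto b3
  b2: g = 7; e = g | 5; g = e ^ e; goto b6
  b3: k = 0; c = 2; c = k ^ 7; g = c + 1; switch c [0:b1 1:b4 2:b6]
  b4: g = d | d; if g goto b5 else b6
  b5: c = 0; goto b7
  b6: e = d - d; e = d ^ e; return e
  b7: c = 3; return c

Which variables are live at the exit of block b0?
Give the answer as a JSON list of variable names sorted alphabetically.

Block summaries:
  b0: def={c,d,h} ue=∅
  b1: def={h} ue=∅
  b2: def={e,g} ue=∅
  b3: def={c,g,k} ue=∅
  b4: def={g} ue={d}
  b5: def={c} ue=∅
  b6: def={e} ue={d}
  b7: def={c} ue=∅

Liveness:
  b0: in=∅ out={d}
  b1: in={d} out={d}
  b2: in={d} out={d}
  b3: in={d} out={d}
  b4: in={d} out={d}
  b5: in=∅ out=∅
  b6: in={d} out=∅
  b7: in=∅ out=∅

live-out(b0) = ["d"]

Answer: ["d"]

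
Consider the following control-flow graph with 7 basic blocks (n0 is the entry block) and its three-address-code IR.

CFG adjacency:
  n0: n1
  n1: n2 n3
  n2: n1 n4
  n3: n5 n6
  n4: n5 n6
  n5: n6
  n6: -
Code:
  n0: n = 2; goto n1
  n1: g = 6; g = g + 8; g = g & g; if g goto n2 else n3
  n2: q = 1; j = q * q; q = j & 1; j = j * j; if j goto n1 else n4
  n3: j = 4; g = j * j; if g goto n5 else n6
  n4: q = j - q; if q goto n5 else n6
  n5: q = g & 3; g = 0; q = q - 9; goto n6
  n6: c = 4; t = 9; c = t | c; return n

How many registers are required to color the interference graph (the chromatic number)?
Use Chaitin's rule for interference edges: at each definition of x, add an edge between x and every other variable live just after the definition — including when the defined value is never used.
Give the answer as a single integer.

Block summaries:
  n0: {n} / ∅
  n1: {g} / ∅
  n2: {j,q} / ∅
  n3: {g,j} / ∅
  n4: {q} / {j,q}
  n5: {g,q} / {g}
  n6: {c,t} / {n}

Backward fixpoint:
  live n0: ∅→{n}
  live n1: {n}→{g,n}
  live n2: {g,n}→{g,j,n,q}
  live n3: {n}→{g,n}
  live n4: {g,j,n,q}→{g,n}
  live n5: {g,n}→{n}
  live n6: {n}→∅

Conflict graph:
  c — {n,t}
  g — {j,n,q}
  j — {g,n,q}
  n — {c,g,j,q,t}
  q — {g,j,n}
  t — {c,n}

Colouring:
  clique {g,j,n,q} ⇒ need ≥ 4
  4-colouring: c0={n}  c1={c,g}  c2={j,t}  c3={q}
  χ = 4

Answer: 4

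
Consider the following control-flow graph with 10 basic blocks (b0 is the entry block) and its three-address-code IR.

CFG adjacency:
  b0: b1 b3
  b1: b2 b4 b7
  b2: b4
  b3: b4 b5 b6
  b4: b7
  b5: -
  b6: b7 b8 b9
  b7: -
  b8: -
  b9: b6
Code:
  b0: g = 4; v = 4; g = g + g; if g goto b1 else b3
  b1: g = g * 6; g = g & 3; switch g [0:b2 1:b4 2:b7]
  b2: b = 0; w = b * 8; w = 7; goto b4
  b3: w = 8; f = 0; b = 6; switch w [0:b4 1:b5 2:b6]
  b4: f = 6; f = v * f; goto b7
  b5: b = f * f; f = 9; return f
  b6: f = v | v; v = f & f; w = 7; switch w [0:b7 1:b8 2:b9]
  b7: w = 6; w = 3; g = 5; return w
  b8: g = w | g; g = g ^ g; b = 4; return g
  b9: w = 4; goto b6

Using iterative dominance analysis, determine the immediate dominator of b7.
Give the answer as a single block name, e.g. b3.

Answer: b0

Analysis:
idom tree: b1←b0 b2←b1 b3←b0 b4←b0 b5←b3 b6←b3 b7←b0 b8←b6 b9←b6
Dom∩ at merges:
  b4: preds {b1,b2,b3}: {b0,b1} ∩ {b0,b1,b2} ∩ {b0,b3} = {b0}; idom=b0
  b6: preds {b3,b9}: {b0,b3} ∩ {b0,b3,b6,b9} = {b0,b3}; idom=b3
  b7: preds {b1,b4,b6}: {b0,b1} ∩ {b0,b4} ∩ {b0,b3,b6} = {b0}; idom=b0

idom(b7) = b0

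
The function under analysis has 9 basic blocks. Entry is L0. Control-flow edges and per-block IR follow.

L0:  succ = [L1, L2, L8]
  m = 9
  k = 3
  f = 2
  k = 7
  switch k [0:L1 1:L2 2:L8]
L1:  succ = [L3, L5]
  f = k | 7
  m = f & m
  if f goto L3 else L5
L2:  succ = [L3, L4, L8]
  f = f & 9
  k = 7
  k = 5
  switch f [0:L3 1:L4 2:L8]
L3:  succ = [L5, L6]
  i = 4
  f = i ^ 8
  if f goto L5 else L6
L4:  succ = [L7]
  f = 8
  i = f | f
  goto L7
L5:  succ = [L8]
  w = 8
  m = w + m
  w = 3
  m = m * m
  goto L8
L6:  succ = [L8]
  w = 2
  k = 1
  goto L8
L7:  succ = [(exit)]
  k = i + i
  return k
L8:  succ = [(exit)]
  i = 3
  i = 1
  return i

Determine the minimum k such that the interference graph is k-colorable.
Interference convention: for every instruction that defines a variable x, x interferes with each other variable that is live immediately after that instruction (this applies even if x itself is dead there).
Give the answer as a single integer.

def/use:
  L0: {f,k,m} / ∅
  L1: {f,m} / {k,m}
  L2: {f,k} / {f}
  L3: {f,i} / ∅
  L4: {f,i} / ∅
  L5: {m,w} / {m}
  L6: {k,w} / ∅
  L7: {k} / {i}
  L8: {i} / ∅

Live sets:
  L0 li=∅ lo={f,k,m}
  L1 li={k,m} lo={m}
  L2 li={f,m} lo={m}
  L3 li={m} lo={m}
  L4 li=∅ lo={i}
  L5 li={m} lo=∅
  L6 li=∅ lo=∅
  L7 li={i} lo=∅
  L8 li=∅ lo=∅

Interfere edges:
  f: {k,m}
  i: {m}
  k: {f,m}
  m: {f,i,k,w}
  w: {m}

Registers:
  {f,k,m} pairwise interfere (3-clique) ⇒ χ ≥ 3
  3-colouring: r0={m}  r1={f,i,w}  r2={k}
  χ = 3

Answer: 3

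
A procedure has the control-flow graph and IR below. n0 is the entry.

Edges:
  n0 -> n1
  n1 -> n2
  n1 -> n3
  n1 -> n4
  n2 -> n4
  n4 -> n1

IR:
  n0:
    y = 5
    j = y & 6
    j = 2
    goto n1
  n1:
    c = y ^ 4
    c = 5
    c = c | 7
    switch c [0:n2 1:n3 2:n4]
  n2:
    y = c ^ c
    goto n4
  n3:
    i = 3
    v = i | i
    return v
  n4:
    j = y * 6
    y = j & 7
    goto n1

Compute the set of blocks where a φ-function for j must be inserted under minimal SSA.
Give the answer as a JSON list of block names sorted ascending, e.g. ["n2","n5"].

idom tree: n1←n0 n2←n1 n3←n1 n4←n1
Dom at joins:
  n1: preds {n0,n4}: {n0} ∩ {n0,n1,n4} = {n0}; idom=n0
  n4: preds {n1,n2}: {n0,n1} ∩ {n0,n1,n2} = {n0,n1}; idom=n1

Frontier:
  join n1 pred n0: · stop@n0
  join n1 pred n4: n4→n1 stop@n0
  join n4 pred n1: · stop@n1
  join n4 pred n2: n2 stop@n1
  n0: DF=∅
  n1: DF={n1}
  n2: DF={n4}
  n3: DF=∅
  n4: DF={n1}

φ for j: defs {n0,n4}
  DF⁺ = {n1}

Answer: ["n1"]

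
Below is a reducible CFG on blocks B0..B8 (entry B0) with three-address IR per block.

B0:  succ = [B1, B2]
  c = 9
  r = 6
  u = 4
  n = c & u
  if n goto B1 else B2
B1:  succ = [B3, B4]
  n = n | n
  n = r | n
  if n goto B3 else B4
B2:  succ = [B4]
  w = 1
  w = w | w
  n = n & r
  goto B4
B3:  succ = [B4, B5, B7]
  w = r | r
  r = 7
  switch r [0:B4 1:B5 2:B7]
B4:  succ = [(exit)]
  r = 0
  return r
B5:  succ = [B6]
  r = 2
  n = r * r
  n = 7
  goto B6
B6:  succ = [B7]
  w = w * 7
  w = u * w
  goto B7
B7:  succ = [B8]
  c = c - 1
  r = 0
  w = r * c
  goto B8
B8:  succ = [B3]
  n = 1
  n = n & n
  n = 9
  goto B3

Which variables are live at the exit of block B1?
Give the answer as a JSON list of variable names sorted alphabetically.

Block summaries:
  B0 def {c,n,r,u} use ∅
  B1 def {n} use {n,r}
  B2 def {n,w} use {n,r}
  B3 def {r,w} use {r}
  B4 def {r} use ∅
  B5 def {n,r} use ∅
  B6 def {w} use {u,w}
  B7 def {c,r,w} use {c}
  B8 def {n} use ∅

Backward fixpoint:
  B0 li=∅ lo={c,n,r,u}
  B1 li={c,n,r,u} lo={c,r,u}
  B2 li={n,r} lo=∅
  B3 li={c,r,u} lo={c,u,w}
  B4 li=∅ lo=∅
  B5 li={c,u,w} lo={c,u,w}
  B6 li={c,u,w} lo={c,u}
  B7 li={c,u} lo={c,r,u}
  B8 li={c,r,u} lo={c,r,u}

live-out(B1) = ["c", "r", "u"]

Answer: ["c", "r", "u"]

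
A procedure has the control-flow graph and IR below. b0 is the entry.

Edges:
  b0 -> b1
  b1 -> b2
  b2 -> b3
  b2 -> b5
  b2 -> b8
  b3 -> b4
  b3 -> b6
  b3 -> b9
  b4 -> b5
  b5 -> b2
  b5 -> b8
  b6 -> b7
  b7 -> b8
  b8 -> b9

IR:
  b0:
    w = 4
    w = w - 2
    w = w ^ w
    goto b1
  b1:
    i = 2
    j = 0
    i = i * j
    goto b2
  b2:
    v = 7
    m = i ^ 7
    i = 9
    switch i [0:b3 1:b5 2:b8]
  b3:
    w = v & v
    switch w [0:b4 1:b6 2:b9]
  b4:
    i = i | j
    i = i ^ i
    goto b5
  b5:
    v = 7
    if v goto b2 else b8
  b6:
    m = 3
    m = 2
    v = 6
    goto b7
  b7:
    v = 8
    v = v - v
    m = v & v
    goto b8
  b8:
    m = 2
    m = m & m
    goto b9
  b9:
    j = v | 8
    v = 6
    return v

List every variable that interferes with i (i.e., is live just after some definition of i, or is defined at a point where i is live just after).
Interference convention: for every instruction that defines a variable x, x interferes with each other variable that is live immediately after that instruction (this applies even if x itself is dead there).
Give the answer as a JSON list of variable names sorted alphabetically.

Answer: ["j", "v", "w"]

Working:
def/use:
  b0: {w} / ∅
  b1: {i,j} / ∅
  b2: {i,m,v} / {i}
  b3: {w} / {v}
  b4: {i} / {i,j}
  b5: {v} / ∅
  b6: {m,v} / ∅
  b7: {m,v} / ∅
  b8: {m} / ∅
  b9: {j,v} / {v}

Backward fixpoint:
  b0: in=∅ out=∅
  b1: in=∅ out={i,j}
  b2: in={i,j} out={i,j,v}
  b3: in={i,j,v} out={i,j,v}
  b4: in={i,j} out={i,j}
  b5: in={i,j} out={i,j,v}
  b6: in=∅ out=∅
  b7: in=∅ out={v}
  b8: in={v} out={v}
  b9: in={v} out=∅

Interference:
  i: {j,v,w}
  j: {i,m,v,w}
  m: {j,v}
  v: {i,j,m,w}
  w: {i,j,v}

N(i) = ["j", "v", "w"]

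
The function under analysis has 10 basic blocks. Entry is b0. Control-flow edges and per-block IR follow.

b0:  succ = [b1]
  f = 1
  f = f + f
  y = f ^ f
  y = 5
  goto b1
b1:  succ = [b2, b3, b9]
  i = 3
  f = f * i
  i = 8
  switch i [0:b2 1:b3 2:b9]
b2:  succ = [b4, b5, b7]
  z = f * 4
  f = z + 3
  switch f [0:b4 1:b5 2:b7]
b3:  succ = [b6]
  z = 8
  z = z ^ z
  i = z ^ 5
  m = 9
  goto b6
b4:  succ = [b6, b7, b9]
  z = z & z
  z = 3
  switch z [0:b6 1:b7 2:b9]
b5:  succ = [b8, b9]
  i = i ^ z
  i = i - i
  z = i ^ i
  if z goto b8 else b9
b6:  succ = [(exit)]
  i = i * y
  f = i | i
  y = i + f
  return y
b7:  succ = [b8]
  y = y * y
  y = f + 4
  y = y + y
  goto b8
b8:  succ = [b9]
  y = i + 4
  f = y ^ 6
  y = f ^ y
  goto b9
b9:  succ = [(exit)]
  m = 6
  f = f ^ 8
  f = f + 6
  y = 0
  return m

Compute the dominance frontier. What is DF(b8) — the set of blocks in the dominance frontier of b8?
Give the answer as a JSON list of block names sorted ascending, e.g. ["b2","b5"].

idom tree: b1←b0 b2←b1 b3←b1 b4←b2 b5←b2 b6←b1 b7←b2 b8←b2 b9←b1
Join-block Dom:
  b6: preds {b3,b4}: {b0,b1,b3} ∩ {b0,b1,b2,b4} = {b0,b1}; idom=b1
  b7: preds {b2,b4}: {b0,b1,b2} ∩ {b0,b1,b2,b4} = {b0,b1,b2}; idom=b2
  b8: preds {b5,b7}: {b0,b1,b2,b5} ∩ {b0,b1,b2,b7} = {b0,b1,b2}; idom=b2
  b9: preds {b1,b4,b5,b8}: {b0,b1} ∩ {b0,b1,b2,b4} ∩ {b0,b1,b2,b5} ∩ {b0,b1,b2,b8} = {b0,b1}; idom=b1

DF derivation:
  join b6 pred b3: b3 stop@b1
  join b6 pred b4: b4→b2 stop@b1
  join b7 pred b2: · stop@b2
  join b7 pred b4: b4 stop@b2
  join b8 pred b5: b5 stop@b2
  join b8 pred b7: b7 stop@b2
  join b9 pred b1: · stop@b1
  join b9 pred b4: b4→b2 stop@b1
  join b9 pred b5: b5→b2 stop@b1
  join b9 pred b8: b8→b2 stop@b1
  DF(b0)=∅
  DF(b1)=∅
  DF(b2)={b6,b9}
  DF(b3)={b6}
  DF(b4)={b6,b7,b9}
  DF(b5)={b8,b9}
  DF(b6)=∅
  DF(b7)={b8}
  DF(b8)={b9}
  DF(b9)=∅

DF(b8) = ["b9"]

Answer: ["b9"]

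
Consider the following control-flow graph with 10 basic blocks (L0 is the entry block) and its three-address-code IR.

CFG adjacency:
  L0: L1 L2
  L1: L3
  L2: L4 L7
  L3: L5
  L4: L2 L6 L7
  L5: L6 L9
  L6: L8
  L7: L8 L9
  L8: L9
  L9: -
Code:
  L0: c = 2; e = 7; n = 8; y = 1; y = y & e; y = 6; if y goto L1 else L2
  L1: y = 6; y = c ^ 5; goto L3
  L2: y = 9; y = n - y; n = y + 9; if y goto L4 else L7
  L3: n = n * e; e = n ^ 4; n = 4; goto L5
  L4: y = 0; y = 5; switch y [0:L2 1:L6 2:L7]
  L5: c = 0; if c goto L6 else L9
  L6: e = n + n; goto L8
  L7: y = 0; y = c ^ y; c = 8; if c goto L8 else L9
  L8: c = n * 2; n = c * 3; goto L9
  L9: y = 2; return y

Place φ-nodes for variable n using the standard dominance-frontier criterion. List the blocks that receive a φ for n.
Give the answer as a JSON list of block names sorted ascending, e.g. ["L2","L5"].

idom tree: L1←L0 L2←L0 L3←L1 L4←L2 L5←L3 L6←L0 L7←L2 L8←L0 L9←L0
Join-block Dom:
  L2: preds {L0,L4}: {L0} ∩ {L0,L2,L4} = {L0}; idom=L0
  L6: preds {L4,L5}: {L0,L2,L4} ∩ {L0,L1,L3,L5} = {L0}; idom=L0
  L7: preds {L2,L4}: {L0,L2} ∩ {L0,L2,L4} = {L0,L2}; idom=L2
  L8: preds {L6,L7}: {L0,L6} ∩ {L0,L2,L7} = {L0}; idom=L0
  L9: preds {L5,L7,L8}: {L0,L1,L3,L5} ∩ {L0,L2,L7} ∩ {L0,L8} = {L0}; idom=L0

Frontier:
  join L2 pred L0: · stop@L0
  join L2 pred L4: L4→L2 stop@L0
  join L6 pred L4: L4→L2 stop@L0
  join L6 pred L5: L5→L3→L1 stop@L0
  join L7 pred L2: · stop@L2
  join L7 pred L4: L4 stop@L2
  join L8 pred L6: L6 stop@L0
  join L8 pred L7: L7→L2 stop@L0
  join L9 pred L5: L5→L3→L1 stop@L0
  join L9 pred L7: L7→L2 stop@L0
  join L9 pred L8: L8 stop@L0
  L0: DF=∅
  L1: DF={L6,L9}
  L2: DF={L2,L6,L8,L9}
  L3: DF={L6,L9}
  L4: DF={L2,L6,L7}
  L5: DF={L6,L9}
  L6: DF={L8}
  L7: DF={L8,L9}
  L8: DF={L9}
  L9: DF=∅

φ for n: defs {L0,L2,L3,L8}
  DF⁺ = {L2,L6,L8,L9}

Answer: ["L2", "L6", "L8", "L9"]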